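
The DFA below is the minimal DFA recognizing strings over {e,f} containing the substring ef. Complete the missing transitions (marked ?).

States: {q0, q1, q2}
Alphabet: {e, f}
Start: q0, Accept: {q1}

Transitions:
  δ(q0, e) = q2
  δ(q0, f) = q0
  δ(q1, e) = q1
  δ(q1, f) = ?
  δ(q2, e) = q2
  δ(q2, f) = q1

From the language and accept set, identify what each state tracks — q0: no e seen yet; q1: substring ef seen; q2: seen a e, waiting for f.
Each missing δ(q, a) is the state matching the new tracked value after reading a.
δ(q1, f) = q1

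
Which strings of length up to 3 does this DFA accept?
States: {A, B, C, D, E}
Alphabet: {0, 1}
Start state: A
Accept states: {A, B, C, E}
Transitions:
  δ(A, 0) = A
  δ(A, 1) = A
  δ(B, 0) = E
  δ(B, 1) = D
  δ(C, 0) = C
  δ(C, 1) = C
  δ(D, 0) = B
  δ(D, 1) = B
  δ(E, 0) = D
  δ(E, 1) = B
ε, 0, 1, 00, 01, 10, 11, 000, 001, 010, 011, 100, 101, 110, 111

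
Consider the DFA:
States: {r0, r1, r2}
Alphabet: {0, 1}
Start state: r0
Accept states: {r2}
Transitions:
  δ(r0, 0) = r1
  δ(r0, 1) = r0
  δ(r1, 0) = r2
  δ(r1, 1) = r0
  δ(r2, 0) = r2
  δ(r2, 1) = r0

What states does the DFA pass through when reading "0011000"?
read '0': r0 → r1
  read '0': r1 → r2
  read '1': r2 → r0
  read '1': r0 → r0
  read '0': r0 → r1
  read '0': r1 → r2
  read '0': r2 → r2
r0 -> r1 -> r2 -> r0 -> r0 -> r1 -> r2 -> r2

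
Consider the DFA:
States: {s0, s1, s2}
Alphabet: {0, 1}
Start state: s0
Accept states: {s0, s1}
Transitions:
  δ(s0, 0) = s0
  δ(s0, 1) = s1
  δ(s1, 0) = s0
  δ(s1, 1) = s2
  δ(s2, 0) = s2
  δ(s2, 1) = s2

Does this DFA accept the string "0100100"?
Processing string "0100100":
  s0 --0--> s0
  s0 --1--> s1
  s1 --0--> s0
  s0 --0--> s0
  s0 --1--> s1
  s1 --0--> s0
  s0 --0--> s0
Final state: s0
Accept states: {s0, s1}
Yes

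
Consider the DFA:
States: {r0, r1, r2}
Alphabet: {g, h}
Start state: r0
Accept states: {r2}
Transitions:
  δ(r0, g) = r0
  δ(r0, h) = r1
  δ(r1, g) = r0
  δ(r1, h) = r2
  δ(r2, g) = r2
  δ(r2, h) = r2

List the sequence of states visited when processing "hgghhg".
read 'h': r0 → r1
  read 'g': r1 → r0
  read 'g': r0 → r0
  read 'h': r0 → r1
  read 'h': r1 → r2
  read 'g': r2 → r2
r0 -> r1 -> r0 -> r0 -> r1 -> r2 -> r2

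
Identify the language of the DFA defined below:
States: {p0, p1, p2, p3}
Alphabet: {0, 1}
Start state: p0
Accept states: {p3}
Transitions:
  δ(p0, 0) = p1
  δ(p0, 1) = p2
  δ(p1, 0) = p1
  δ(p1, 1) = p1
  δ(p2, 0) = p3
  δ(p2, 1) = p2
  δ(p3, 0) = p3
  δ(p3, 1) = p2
Testing a few strings:
  '011' → reject
  '0' → reject
  '111' → reject
  '0100' → reject
State roles: p0=no input read; p1=started with 0 (dead); p2=started with 1, last symbol 1; p3=started with 1, last symbol 0
All binary strings that start with 1 and end with 0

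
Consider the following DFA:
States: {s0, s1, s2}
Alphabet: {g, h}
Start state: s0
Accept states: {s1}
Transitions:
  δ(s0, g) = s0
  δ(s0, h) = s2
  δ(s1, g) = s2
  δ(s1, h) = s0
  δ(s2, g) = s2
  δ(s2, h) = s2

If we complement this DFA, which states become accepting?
Complement accept states = All states \ Original accept states
= {s0, s1, s2} \ {s1}
{s0, s2}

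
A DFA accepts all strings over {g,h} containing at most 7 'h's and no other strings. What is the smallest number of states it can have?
By Myhill–Nerode, count the distinguishable equivalence classes: 9 classes — having seen 0, 1, …, 7, or >7 copies of 'h'; counts 0 through 7 are accepting and >7 is dead.
9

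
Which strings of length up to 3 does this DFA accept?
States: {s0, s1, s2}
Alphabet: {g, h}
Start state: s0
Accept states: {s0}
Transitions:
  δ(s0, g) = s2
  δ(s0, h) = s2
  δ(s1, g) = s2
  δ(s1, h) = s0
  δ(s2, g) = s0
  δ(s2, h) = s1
ε, gg, hg, ghh, hhh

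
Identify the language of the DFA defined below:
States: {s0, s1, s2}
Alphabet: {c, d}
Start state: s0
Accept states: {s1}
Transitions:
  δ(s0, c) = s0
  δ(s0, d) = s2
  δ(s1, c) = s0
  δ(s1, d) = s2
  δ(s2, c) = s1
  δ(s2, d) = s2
Testing a few strings:
  'cdcc' → reject
  'cc' → reject
  'cd' → reject
  'dc' → accept
State roles: s0=no suffix match; s1=suffix is dc; s2=one trailing d
All strings over {c,d} ending with dc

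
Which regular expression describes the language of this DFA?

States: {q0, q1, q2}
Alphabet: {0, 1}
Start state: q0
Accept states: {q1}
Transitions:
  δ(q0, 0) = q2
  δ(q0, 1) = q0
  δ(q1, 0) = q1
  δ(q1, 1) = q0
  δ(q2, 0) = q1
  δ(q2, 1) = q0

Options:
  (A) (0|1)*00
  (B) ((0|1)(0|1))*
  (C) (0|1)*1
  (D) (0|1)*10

Check each option against the DFA on short strings; one disagreement eliminates an option:
  (A) (0|1)*00: agrees with the DFA on every string of length ≤ 6
  (B) ((0|1)(0|1))*: on ε the DFA stays in q0 and rejects (q0 ∉ Accept), but the regex matches it → eliminate
  (C) (0|1)*1: on '1' the DFA goes q0 → q0 and rejects (q0 ∉ Accept), but the regex matches it → eliminate
  (D) (0|1)*10: on '00' the DFA goes q0 → q2 → q1 and accepts (q1 ∈ Accept), but the regex does not match it → eliminate
Only (A) is consistent with the DFA.
(A) (0|1)*00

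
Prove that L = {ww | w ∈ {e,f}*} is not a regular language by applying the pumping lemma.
Assume L is regular with pumping length p. Idea: pumping the leading e-block breaks the equality of the two halves.
Choose s = e^p f e^p f ∈ L (with w = e^p f). |s| = 2p+2 ≥ p. By the pumping lemma, s = xyz with |xy| ≤ p, |y| > 0, so y = e^k with k ≥ 1, in the first e-block. Then xy²z = e^(p+k) f e^p f, of length 2p+2+k. If k is odd this length is odd, so it cannot be of the form ww. If k is even, each half has length p+1+k/2 ≤ p+k, so the first half lies entirely inside the leading e-block and contains no f, while the second half ends in f; the halves differ. Either way xy²z ∉ L.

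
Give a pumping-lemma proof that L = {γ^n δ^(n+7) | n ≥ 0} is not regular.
Assume L is regular with pumping length p. Idea: pumping the γ-block breaks the fixed offset of 7.
Choose s = γ^p δ^(p+7) ∈ L. By the pumping lemma, s = xyz with |xy| ≤ p, |y| > 0, so y = γ^k with k ≥ 1. Then xy²z = γ^(p+k) δ^(p+7). For this to be in L we would need p+7 = (p+k)+7, i.e. k = 0, contradicting k ≥ 1. So xy²z ∉ L.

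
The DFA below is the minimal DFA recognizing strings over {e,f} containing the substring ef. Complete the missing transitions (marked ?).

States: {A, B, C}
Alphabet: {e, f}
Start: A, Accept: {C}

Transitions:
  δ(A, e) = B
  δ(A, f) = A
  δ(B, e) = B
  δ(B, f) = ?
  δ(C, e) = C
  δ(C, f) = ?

From the language and accept set, identify what each state tracks — A: no e seen yet; B: seen a e, waiting for f; C: substring ef seen.
Each missing δ(q, a) is the state matching the new tracked value after reading a.
δ(B, f) = C; δ(C, f) = C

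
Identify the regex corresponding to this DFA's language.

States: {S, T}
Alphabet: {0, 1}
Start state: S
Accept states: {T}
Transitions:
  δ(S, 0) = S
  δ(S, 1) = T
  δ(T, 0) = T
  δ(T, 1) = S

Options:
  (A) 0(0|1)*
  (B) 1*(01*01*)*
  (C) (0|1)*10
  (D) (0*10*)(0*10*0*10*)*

Check each option against the DFA on short strings; one disagreement eliminates an option:
  (A) 0(0|1)*: on '0' the DFA goes S → S and rejects (S ∉ Accept), but the regex matches it → eliminate
  (B) 1*(01*01*)*: on ε the DFA stays in S and rejects (S ∉ Accept), but the regex matches it → eliminate
  (C) (0|1)*10: on '1' the DFA goes S → T and accepts (T ∈ Accept), but the regex does not match it → eliminate
  (D) (0*10*)(0*10*0*10*)*: agrees with the DFA on every string of length ≤ 6
Only (D) is consistent with the DFA.
(D) (0*10*)(0*10*0*10*)*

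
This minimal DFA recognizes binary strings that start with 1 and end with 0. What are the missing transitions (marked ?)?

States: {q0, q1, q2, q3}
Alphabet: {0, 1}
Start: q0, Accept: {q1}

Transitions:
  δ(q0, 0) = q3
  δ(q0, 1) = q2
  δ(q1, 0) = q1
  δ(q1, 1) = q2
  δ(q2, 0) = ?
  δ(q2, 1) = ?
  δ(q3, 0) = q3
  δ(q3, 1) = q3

From the language and accept set, identify what each state tracks — q0: no input read; q1: started with 1, last symbol 0; q2: started with 1, last symbol 1; q3: started with 0 (dead).
Each missing δ(q, a) is the state matching the new tracked value after reading a.
δ(q2, 0) = q1; δ(q2, 1) = q2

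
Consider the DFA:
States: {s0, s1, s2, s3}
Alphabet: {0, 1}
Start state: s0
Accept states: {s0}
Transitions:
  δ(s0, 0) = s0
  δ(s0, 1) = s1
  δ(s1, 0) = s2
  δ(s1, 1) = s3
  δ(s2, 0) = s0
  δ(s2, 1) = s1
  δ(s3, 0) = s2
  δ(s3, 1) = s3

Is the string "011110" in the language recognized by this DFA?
Processing string "011110":
  s0 --0--> s0
  s0 --1--> s1
  s1 --1--> s3
  s3 --1--> s3
  s3 --1--> s3
  s3 --0--> s2
Final state: s2
Accept states: {s0}
No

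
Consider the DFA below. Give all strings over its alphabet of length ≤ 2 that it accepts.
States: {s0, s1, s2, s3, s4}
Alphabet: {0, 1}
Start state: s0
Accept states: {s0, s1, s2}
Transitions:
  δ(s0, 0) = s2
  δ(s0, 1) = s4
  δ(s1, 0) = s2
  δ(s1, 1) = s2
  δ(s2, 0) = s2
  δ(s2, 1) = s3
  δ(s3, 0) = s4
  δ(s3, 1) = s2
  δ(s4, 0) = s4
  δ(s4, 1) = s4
ε, 0, 00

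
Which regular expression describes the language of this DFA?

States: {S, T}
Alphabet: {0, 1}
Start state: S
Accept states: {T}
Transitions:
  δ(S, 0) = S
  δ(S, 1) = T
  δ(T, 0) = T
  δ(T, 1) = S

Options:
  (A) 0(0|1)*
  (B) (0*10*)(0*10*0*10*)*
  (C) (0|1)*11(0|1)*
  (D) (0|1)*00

Check each option against the DFA on short strings; one disagreement eliminates an option:
  (A) 0(0|1)*: on '0' the DFA goes S → S and rejects (S ∉ Accept), but the regex matches it → eliminate
  (B) (0*10*)(0*10*0*10*)*: agrees with the DFA on every string of length ≤ 6
  (C) (0|1)*11(0|1)*: on '1' the DFA goes S → T and accepts (T ∈ Accept), but the regex does not match it → eliminate
  (D) (0|1)*00: on '1' the DFA goes S → T and accepts (T ∈ Accept), but the regex does not match it → eliminate
Only (B) is consistent with the DFA.
(B) (0*10*)(0*10*0*10*)*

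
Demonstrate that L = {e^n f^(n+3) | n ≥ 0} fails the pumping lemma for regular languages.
Assume L is regular with pumping length p. Idea: pumping the e-block breaks the fixed offset of 3.
Choose s = e^p f^(p+3) ∈ L. By the pumping lemma, s = xyz with |xy| ≤ p, |y| > 0, so y = e^k with k ≥ 1. Then xy²z = e^(p+k) f^(p+3). For this to be in L we would need p+3 = (p+k)+3, i.e. k = 0, contradicting k ≥ 1. So xy²z ∉ L.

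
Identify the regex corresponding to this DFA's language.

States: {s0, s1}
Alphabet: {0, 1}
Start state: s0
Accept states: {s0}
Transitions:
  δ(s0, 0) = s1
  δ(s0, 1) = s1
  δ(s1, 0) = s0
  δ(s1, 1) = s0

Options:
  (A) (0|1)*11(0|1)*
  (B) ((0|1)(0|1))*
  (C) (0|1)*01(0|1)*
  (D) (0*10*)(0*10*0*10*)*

Check each option against the DFA on short strings; one disagreement eliminates an option:
  (A) (0|1)*11(0|1)*: on ε the DFA stays in s0 and accepts (s0 ∈ Accept), but the regex does not match it → eliminate
  (B) ((0|1)(0|1))*: agrees with the DFA on every string of length ≤ 6
  (C) (0|1)*01(0|1)*: on ε the DFA stays in s0 and accepts (s0 ∈ Accept), but the regex does not match it → eliminate
  (D) (0*10*)(0*10*0*10*)*: on ε the DFA stays in s0 and accepts (s0 ∈ Accept), but the regex does not match it → eliminate
Only (B) is consistent with the DFA.
(B) ((0|1)(0|1))*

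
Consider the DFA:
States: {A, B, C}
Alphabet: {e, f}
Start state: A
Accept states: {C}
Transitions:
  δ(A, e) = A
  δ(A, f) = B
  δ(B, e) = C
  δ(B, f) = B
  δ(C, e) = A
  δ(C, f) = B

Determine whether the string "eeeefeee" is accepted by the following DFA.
Processing string "eeeefeee":
  A --e--> A
  A --e--> A
  A --e--> A
  A --e--> A
  A --f--> B
  B --e--> C
  C --e--> A
  A --e--> A
Final state: A
Accept states: {C}
No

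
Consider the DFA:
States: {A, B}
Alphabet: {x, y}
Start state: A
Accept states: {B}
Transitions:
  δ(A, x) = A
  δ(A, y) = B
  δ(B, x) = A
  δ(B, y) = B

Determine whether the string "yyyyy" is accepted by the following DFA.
Processing string "yyyyy":
  A --y--> B
  B --y--> B
  B --y--> B
  B --y--> B
  B --y--> B
Final state: B
Accept states: {B}
Yes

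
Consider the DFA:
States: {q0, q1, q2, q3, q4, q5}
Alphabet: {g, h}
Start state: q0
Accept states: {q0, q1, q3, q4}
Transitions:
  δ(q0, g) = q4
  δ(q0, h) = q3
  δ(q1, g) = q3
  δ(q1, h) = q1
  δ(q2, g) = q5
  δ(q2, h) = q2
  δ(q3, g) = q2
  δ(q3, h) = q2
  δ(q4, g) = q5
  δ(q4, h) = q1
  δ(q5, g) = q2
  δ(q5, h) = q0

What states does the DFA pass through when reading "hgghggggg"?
read 'h': q0 → q3
  read 'g': q3 → q2
  read 'g': q2 → q5
  read 'h': q5 → q0
  read 'g': q0 → q4
  read 'g': q4 → q5
  read 'g': q5 → q2
  read 'g': q2 → q5
  read 'g': q5 → q2
q0 -> q3 -> q2 -> q5 -> q0 -> q4 -> q5 -> q2 -> q5 -> q2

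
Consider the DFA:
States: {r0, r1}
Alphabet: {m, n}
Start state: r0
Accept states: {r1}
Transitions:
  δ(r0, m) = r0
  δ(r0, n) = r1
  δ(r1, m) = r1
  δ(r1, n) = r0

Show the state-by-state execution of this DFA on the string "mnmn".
read 'm': r0 → r0
  read 'n': r0 → r1
  read 'm': r1 → r1
  read 'n': r1 → r0
r0 -> r0 -> r1 -> r1 -> r0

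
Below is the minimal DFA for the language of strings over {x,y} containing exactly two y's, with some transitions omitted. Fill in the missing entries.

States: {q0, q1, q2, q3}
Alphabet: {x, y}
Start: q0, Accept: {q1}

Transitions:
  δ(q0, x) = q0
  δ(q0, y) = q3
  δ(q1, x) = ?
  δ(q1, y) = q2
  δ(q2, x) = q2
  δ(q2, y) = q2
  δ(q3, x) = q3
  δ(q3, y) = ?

From the language and accept set, identify what each state tracks — q0: zero y's; q1: two y's; q2: ≥ three y's (dead); q3: one y.
Each missing δ(q, a) is the state matching the new tracked value after reading a.
δ(q1, x) = q1; δ(q3, y) = q1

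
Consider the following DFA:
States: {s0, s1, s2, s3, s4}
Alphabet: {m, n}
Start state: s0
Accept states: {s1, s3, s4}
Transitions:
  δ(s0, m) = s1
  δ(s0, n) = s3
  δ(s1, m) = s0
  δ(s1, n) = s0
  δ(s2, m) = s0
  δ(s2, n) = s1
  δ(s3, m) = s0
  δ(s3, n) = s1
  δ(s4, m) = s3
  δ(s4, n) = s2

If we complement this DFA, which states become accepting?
Complement accept states = All states \ Original accept states
= {s0, s1, s2, s3, s4} \ {s1, s3, s4}
{s0, s2}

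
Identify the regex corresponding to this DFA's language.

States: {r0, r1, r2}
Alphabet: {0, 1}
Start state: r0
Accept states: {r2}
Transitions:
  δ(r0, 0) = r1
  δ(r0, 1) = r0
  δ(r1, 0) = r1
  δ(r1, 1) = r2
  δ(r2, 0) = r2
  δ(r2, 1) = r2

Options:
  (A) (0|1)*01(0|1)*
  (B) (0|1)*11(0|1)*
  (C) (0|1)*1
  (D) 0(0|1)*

Check each option against the DFA on short strings; one disagreement eliminates an option:
  (A) (0|1)*01(0|1)*: agrees with the DFA on every string of length ≤ 6
  (B) (0|1)*11(0|1)*: on '01' the DFA goes r0 → r1 → r2 and accepts (r2 ∈ Accept), but the regex does not match it → eliminate
  (C) (0|1)*1: on '1' the DFA goes r0 → r0 and rejects (r0 ∉ Accept), but the regex matches it → eliminate
  (D) 0(0|1)*: on '0' the DFA goes r0 → r1 and rejects (r1 ∉ Accept), but the regex matches it → eliminate
Only (A) is consistent with the DFA.
(A) (0|1)*01(0|1)*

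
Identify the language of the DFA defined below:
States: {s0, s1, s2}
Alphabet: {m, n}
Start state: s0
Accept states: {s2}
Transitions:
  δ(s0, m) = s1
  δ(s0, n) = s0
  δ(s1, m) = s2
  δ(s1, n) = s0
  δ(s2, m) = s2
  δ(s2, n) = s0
Testing a few strings:
  'mn' → reject
  'nmnn' → reject
  'mmn' → reject
  'm' → reject
State roles: s0=last symbol not m; s1=one trailing m; s2=two trailing m's
All strings over {m,n} ending with mm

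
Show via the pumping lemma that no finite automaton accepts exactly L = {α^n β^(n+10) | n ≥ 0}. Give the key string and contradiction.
Assume L is regular with pumping length p. Idea: pumping the α-block breaks the fixed offset of 10.
Choose s = α^p β^(p+10) ∈ L. By the pumping lemma, s = xyz with |xy| ≤ p, |y| > 0, so y = α^k with k ≥ 1. Then xy²z = α^(p+k) β^(p+10). For this to be in L we would need p+10 = (p+k)+10, i.e. k = 0, contradicting k ≥ 1. So xy²z ∉ L.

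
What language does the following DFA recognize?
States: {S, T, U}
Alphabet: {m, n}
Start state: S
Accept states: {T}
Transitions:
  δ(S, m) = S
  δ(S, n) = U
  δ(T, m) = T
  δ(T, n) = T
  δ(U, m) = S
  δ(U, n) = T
Testing a few strings:
  'nm' → reject
  'nn' → accept
  'm' → reject
  'nmn' → reject
State roles: S=no progress toward nn; T=substring nn seen; U=one trailing n
All strings over {m,n} containing the substring nn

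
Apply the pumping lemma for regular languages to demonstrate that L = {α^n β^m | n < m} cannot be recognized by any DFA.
Assume L is regular with pumping length p. Idea: pumping up the α-block makes the α-count reach the β-count.
Choose s = α^p β^(p+1) ∈ L. By the pumping lemma, s = xyz with |xy| ≤ p, |y| > 0, so y = α^k with k ≥ 1. Then xy²z = α^(p+k) β^(p+1). Since p+k ≥ p+1, the number of α's is no longer strictly less than the number of β's, so xy²z ∉ L.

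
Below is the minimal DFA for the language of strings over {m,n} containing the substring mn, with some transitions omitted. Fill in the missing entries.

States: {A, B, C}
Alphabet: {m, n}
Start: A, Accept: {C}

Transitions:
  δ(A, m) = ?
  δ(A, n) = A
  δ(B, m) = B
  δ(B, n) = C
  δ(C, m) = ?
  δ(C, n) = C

From the language and accept set, identify what each state tracks — A: no m seen yet; B: seen a m, waiting for n; C: substring mn seen.
Each missing δ(q, a) is the state matching the new tracked value after reading a.
δ(A, m) = B; δ(C, m) = C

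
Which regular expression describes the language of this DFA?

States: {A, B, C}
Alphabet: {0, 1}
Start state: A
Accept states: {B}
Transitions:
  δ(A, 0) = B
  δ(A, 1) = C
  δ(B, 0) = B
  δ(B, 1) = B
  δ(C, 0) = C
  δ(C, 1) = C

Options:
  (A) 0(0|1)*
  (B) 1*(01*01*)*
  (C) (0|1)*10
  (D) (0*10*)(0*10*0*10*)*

Check each option against the DFA on short strings; one disagreement eliminates an option:
  (A) 0(0|1)*: agrees with the DFA on every string of length ≤ 6
  (B) 1*(01*01*)*: on ε the DFA stays in A and rejects (A ∉ Accept), but the regex matches it → eliminate
  (C) (0|1)*10: on '0' the DFA goes A → B and accepts (B ∈ Accept), but the regex does not match it → eliminate
  (D) (0*10*)(0*10*0*10*)*: on '0' the DFA goes A → B and accepts (B ∈ Accept), but the regex does not match it → eliminate
Only (A) is consistent with the DFA.
(A) 0(0|1)*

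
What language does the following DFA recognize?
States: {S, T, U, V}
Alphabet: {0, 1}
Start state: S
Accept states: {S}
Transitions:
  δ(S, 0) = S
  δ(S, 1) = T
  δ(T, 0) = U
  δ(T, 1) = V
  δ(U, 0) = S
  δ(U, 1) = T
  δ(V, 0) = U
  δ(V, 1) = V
Testing a few strings:
  '1100' → accept
  '01' → reject
  '0' → accept
  '0000' → accept
State roles: S=value ≡ 0 (mod 4); T=value ≡ 1 (mod 4); U=value ≡ 2 (mod 4); V=value ≡ 3 (mod 4)
All binary strings representing a multiple of 4 (read in base 2; leading zeros allowed and ε counts as 0)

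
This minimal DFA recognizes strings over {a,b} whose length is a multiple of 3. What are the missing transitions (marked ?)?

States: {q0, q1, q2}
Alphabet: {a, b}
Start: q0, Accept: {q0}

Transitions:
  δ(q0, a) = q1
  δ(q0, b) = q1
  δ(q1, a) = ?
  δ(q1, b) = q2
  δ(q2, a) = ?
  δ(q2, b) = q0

From the language and accept set, identify what each state tracks — q0: length ≡ 0 (mod 3); q1: length ≡ 1 (mod 3); q2: length ≡ 2 (mod 3).
Each missing δ(q, a) is the state matching the new tracked value after reading a.
δ(q1, a) = q2; δ(q2, a) = q0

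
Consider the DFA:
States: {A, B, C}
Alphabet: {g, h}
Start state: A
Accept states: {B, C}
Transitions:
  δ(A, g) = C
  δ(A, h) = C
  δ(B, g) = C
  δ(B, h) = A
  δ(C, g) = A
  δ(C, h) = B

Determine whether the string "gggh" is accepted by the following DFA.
Processing string "gggh":
  A --g--> C
  C --g--> A
  A --g--> C
  C --h--> B
Final state: B
Accept states: {B, C}
Yes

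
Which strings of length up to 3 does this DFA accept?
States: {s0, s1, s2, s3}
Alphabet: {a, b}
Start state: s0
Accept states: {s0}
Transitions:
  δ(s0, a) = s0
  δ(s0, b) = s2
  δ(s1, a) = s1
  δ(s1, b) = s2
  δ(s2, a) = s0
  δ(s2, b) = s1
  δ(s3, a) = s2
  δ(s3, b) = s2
ε, a, aa, ba, aaa, aba, baa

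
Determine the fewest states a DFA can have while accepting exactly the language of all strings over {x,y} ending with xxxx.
By Myhill–Nerode, count the distinguishable equivalence classes: 5 classes — one per longest suffix of the input that is a prefix of 'xxxx' (lengths 0 through 4); only the length-4 class is accepting.
5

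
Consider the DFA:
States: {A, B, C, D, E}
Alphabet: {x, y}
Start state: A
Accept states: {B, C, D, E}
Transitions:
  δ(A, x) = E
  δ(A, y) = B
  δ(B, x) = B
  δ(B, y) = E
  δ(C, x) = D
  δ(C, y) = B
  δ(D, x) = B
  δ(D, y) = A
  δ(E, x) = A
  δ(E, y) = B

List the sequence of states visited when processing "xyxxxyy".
read 'x': A → E
  read 'y': E → B
  read 'x': B → B
  read 'x': B → B
  read 'x': B → B
  read 'y': B → E
  read 'y': E → B
A -> E -> B -> B -> B -> B -> E -> B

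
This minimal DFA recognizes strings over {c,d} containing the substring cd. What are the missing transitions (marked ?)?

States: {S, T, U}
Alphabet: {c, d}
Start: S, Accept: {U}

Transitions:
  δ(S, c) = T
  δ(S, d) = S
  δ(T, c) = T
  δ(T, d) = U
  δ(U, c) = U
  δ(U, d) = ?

From the language and accept set, identify what each state tracks — S: no c seen yet; T: seen a c, waiting for d; U: substring cd seen.
Each missing δ(q, a) is the state matching the new tracked value after reading a.
δ(U, d) = U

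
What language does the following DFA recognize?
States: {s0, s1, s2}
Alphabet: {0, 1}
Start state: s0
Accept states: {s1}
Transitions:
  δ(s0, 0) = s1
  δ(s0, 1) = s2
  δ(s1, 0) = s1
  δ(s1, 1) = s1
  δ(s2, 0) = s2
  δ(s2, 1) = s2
Testing a few strings:
  '01' → accept
  '110' → reject
  '0' → accept
  '011' → accept
State roles: s0=no input read; s1=started with 0; s2=started with 1 (dead)
All binary strings starting with 0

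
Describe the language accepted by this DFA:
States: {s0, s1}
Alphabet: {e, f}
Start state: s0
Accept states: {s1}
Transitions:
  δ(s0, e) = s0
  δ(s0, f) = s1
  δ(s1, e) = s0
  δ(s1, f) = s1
Testing a few strings:
  'f' → accept
  'ff' → accept
  'fe' → reject
  'ffe' → reject
State roles: s0=last symbol not f; s1=last symbol is f
All strings over {e,f} ending with f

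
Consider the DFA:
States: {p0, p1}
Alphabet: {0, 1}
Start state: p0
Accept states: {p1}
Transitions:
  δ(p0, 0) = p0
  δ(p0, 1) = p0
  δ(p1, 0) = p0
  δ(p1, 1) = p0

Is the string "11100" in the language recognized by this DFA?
Processing string "11100":
  p0 --1--> p0
  p0 --1--> p0
  p0 --1--> p0
  p0 --0--> p0
  p0 --0--> p0
Final state: p0
Accept states: {p1}
No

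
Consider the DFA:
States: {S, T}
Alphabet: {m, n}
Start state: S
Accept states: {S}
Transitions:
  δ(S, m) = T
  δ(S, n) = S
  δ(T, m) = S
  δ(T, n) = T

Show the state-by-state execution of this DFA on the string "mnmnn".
read 'm': S → T
  read 'n': T → T
  read 'm': T → S
  read 'n': S → S
  read 'n': S → S
S -> T -> T -> S -> S -> S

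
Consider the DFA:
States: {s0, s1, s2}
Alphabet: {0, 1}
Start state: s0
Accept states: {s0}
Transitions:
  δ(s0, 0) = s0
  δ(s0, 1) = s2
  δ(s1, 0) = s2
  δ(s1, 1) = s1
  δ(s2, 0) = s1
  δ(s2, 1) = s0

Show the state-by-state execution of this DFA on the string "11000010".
read '1': s0 → s2
  read '1': s2 → s0
  read '0': s0 → s0
  read '0': s0 → s0
  read '0': s0 → s0
  read '0': s0 → s0
  read '1': s0 → s2
  read '0': s2 → s1
s0 -> s2 -> s0 -> s0 -> s0 -> s0 -> s0 -> s2 -> s1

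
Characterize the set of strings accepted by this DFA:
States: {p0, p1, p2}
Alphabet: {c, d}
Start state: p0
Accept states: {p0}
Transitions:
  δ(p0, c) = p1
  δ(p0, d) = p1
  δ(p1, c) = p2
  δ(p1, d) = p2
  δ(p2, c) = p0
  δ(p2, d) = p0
Testing a few strings:
  'c' → reject
  'ccd' → accept
  'cddc' → reject
  'd' → reject
State roles: p0=length ≡ 0 (mod 3); p1=length ≡ 1 (mod 3); p2=length ≡ 2 (mod 3)
All strings over {c,d} whose length is a multiple of 3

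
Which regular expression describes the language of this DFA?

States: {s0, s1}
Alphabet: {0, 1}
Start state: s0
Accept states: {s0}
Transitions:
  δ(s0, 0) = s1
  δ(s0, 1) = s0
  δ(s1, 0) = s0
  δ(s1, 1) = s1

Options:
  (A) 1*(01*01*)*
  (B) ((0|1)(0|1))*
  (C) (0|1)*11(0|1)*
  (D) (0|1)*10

Check each option against the DFA on short strings; one disagreement eliminates an option:
  (A) 1*(01*01*)*: agrees with the DFA on every string of length ≤ 6
  (B) ((0|1)(0|1))*: on '1' the DFA goes s0 → s0 and accepts (s0 ∈ Accept), but the regex does not match it → eliminate
  (C) (0|1)*11(0|1)*: on ε the DFA stays in s0 and accepts (s0 ∈ Accept), but the regex does not match it → eliminate
  (D) (0|1)*10: on ε the DFA stays in s0 and accepts (s0 ∈ Accept), but the regex does not match it → eliminate
Only (A) is consistent with the DFA.
(A) 1*(01*01*)*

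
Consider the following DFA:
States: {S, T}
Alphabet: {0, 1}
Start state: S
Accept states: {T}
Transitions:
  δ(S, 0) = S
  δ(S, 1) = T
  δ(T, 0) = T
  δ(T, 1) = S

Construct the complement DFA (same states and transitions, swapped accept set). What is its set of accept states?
Complement accept states = All states \ Original accept states
= {S, T} \ {T}
{S}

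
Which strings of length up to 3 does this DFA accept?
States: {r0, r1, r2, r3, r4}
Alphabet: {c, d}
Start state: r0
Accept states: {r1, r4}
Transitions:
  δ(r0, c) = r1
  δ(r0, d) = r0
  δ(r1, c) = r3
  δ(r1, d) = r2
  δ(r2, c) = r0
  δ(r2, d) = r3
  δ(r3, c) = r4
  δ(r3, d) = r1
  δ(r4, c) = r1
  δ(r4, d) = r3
c, dc, ccc, ccd, ddc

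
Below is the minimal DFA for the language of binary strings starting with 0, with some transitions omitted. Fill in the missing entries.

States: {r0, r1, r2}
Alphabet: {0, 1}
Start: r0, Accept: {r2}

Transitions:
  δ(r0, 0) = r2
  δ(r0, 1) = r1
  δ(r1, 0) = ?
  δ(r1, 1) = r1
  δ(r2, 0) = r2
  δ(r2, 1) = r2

From the language and accept set, identify what each state tracks — r0: no input read; r1: started with 1 (dead); r2: started with 0.
Each missing δ(q, a) is the state matching the new tracked value after reading a.
δ(r1, 0) = r1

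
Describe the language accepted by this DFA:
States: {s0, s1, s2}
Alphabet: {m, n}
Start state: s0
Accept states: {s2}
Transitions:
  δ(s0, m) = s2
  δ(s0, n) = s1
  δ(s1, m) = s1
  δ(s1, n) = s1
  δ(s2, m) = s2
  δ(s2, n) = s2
Testing a few strings:
  'm' → accept
  'nnm' → reject
  'mnm' → accept
  'n' → reject
State roles: s0=no input read; s1=started with n (dead); s2=started with m
All strings over {m,n} starting with m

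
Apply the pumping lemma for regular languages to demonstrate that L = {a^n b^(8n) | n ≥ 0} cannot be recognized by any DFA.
Assume L is regular with pumping length p. Idea: pumping the a-block breaks the 1:8 ratio.
Choose s = a^p b^(8p) (length 9p ≥ p). By the pumping lemma, s = xyz with |xy| ≤ p, |y| > 0, so y = a^k with k ≥ 1. Then xy²z = a^(p+k) b^(8p). For this to be in L we would need 8p = 8(p+k), i.e. 8k = 0, contradicting k ≥ 1. So xy²z ∉ L.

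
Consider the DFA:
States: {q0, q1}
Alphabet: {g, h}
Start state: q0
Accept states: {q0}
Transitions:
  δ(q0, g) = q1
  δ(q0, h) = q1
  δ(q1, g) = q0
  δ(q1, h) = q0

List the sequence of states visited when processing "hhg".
read 'h': q0 → q1
  read 'h': q1 → q0
  read 'g': q0 → q1
q0 -> q1 -> q0 -> q1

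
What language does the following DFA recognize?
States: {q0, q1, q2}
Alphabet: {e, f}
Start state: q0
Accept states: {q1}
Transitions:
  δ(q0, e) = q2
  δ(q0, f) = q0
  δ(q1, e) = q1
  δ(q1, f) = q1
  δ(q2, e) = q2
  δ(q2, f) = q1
Testing a few strings:
  'efe' → accept
  'fe' → reject
  'efee' → accept
  'f' → reject
State roles: q0=no e seen yet; q1=substring ef seen; q2=seen a e, waiting for f
All strings over {e,f} containing the substring ef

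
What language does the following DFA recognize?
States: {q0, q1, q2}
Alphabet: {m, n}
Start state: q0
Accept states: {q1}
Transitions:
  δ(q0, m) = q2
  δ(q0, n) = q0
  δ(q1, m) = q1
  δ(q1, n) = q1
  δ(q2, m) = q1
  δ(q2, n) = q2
Testing a few strings:
  'n' → reject
  'mm' → accept
  'nn' → reject
  'nnmn' → reject
State roles: q0=zero m's seen; q1=≥ two m's seen; q2=one m seen
All strings over {m,n} containing at least two m's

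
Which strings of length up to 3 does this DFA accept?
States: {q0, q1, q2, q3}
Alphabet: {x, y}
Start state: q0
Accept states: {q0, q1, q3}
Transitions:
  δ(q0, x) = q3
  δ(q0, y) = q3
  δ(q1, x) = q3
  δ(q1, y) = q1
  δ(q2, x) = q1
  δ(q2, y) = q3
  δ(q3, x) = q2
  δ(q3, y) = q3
ε, x, y, xy, yy, xxx, xxy, xyy, yxx, yxy, yyy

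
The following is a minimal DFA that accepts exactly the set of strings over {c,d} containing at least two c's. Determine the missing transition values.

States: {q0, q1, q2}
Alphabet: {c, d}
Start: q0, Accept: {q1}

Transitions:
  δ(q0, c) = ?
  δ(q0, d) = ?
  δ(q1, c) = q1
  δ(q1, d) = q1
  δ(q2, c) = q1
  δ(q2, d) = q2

From the language and accept set, identify what each state tracks — q0: zero c's seen; q1: ≥ two c's seen; q2: one c seen.
Each missing δ(q, a) is the state matching the new tracked value after reading a.
δ(q0, c) = q2; δ(q0, d) = q0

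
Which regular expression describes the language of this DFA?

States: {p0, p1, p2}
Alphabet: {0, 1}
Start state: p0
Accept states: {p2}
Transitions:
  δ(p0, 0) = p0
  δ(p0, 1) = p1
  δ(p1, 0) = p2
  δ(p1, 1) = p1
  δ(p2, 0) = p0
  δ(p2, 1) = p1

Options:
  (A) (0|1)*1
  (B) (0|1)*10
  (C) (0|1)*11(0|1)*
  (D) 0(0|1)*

Check each option against the DFA on short strings; one disagreement eliminates an option:
  (A) (0|1)*1: on '1' the DFA goes p0 → p1 and rejects (p1 ∉ Accept), but the regex matches it → eliminate
  (B) (0|1)*10: agrees with the DFA on every string of length ≤ 6
  (C) (0|1)*11(0|1)*: on '10' the DFA goes p0 → p1 → p2 and accepts (p2 ∈ Accept), but the regex does not match it → eliminate
  (D) 0(0|1)*: on '0' the DFA goes p0 → p0 and rejects (p0 ∉ Accept), but the regex matches it → eliminate
Only (B) is consistent with the DFA.
(B) (0|1)*10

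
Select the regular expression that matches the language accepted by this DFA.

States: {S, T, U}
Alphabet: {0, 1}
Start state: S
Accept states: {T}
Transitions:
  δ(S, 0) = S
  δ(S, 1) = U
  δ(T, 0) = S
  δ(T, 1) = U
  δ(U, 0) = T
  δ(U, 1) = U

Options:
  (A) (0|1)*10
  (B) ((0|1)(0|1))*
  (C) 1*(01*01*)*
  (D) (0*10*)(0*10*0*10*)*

Check each option against the DFA on short strings; one disagreement eliminates an option:
  (A) (0|1)*10: agrees with the DFA on every string of length ≤ 6
  (B) ((0|1)(0|1))*: on ε the DFA stays in S and rejects (S ∉ Accept), but the regex matches it → eliminate
  (C) 1*(01*01*)*: on ε the DFA stays in S and rejects (S ∉ Accept), but the regex matches it → eliminate
  (D) (0*10*)(0*10*0*10*)*: on '1' the DFA goes S → U and rejects (U ∉ Accept), but the regex matches it → eliminate
Only (A) is consistent with the DFA.
(A) (0|1)*10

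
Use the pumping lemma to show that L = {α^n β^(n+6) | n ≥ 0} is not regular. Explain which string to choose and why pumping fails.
Assume L is regular with pumping length p. Idea: pumping the α-block breaks the fixed offset of 6.
Choose s = α^p β^(p+6) ∈ L. By the pumping lemma, s = xyz with |xy| ≤ p, |y| > 0, so y = α^k with k ≥ 1. Then xy²z = α^(p+k) β^(p+6). For this to be in L we would need p+6 = (p+k)+6, i.e. k = 0, contradicting k ≥ 1. So xy²z ∉ L.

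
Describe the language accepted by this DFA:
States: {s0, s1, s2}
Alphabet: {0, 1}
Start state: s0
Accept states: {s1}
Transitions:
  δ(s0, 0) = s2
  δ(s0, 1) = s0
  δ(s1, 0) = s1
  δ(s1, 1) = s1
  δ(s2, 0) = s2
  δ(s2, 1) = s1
Testing a few strings:
  '0' → reject
  '000' → reject
  '001' → accept
  '0110' → accept
State roles: s0=no 0 seen yet; s1=substring 01 seen; s2=seen a 0, waiting for 1
All binary strings containing the substring 01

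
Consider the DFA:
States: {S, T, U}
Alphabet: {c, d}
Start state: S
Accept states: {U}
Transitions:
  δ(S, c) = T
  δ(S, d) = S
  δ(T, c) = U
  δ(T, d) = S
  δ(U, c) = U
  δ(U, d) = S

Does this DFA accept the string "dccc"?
Processing string "dccc":
  S --d--> S
  S --c--> T
  T --c--> U
  U --c--> U
Final state: U
Accept states: {U}
Yes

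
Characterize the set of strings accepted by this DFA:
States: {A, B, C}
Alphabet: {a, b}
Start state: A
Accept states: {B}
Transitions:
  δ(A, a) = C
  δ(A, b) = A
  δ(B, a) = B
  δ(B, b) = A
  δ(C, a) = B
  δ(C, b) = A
Testing a few strings:
  'bab' → reject
  'ab' → reject
  'b' → reject
  'a' → reject
State roles: A=last symbol not a; B=two trailing a's; C=one trailing a
All strings over {a,b} ending with aa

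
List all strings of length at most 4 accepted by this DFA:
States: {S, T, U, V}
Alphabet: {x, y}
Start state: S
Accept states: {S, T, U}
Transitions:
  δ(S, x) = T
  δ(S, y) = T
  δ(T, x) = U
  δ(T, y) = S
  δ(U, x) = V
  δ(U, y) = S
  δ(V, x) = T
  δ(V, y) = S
ε, x, y, xx, xy, yx, yy, xxy, xyx, xyy, yxy, yyx, yyy, xxxx, xxxy, xxyx, xxyy, xyxx, xyxy, xyyx, xyyy, yxxx, yxxy, yxyx, yxyy, yyxx, yyxy, yyyx, yyyy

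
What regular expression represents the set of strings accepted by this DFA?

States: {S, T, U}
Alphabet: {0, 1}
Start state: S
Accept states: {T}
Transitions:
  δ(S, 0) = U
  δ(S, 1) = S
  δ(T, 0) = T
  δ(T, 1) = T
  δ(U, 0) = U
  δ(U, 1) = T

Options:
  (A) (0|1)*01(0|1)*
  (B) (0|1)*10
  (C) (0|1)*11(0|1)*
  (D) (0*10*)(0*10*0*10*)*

Check each option against the DFA on short strings; one disagreement eliminates an option:
  (A) (0|1)*01(0|1)*: agrees with the DFA on every string of length ≤ 6
  (B) (0|1)*10: on '01' the DFA goes S → U → T and accepts (T ∈ Accept), but the regex does not match it → eliminate
  (C) (0|1)*11(0|1)*: on '01' the DFA goes S → U → T and accepts (T ∈ Accept), but the regex does not match it → eliminate
  (D) (0*10*)(0*10*0*10*)*: on '1' the DFA goes S → S and rejects (S ∉ Accept), but the regex matches it → eliminate
Only (A) is consistent with the DFA.
(A) (0|1)*01(0|1)*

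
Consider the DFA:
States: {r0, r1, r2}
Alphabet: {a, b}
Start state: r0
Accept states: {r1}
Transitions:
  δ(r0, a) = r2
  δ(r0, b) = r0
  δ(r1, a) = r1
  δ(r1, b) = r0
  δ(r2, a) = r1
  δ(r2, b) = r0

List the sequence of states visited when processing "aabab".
read 'a': r0 → r2
  read 'a': r2 → r1
  read 'b': r1 → r0
  read 'a': r0 → r2
  read 'b': r2 → r0
r0 -> r2 -> r1 -> r0 -> r2 -> r0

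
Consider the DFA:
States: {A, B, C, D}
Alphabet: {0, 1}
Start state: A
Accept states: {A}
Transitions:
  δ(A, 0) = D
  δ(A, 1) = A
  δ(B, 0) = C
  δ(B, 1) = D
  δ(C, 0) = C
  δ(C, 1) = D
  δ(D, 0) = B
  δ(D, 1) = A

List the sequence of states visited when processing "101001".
read '1': A → A
  read '0': A → D
  read '1': D → A
  read '0': A → D
  read '0': D → B
  read '1': B → D
A -> A -> D -> A -> D -> B -> D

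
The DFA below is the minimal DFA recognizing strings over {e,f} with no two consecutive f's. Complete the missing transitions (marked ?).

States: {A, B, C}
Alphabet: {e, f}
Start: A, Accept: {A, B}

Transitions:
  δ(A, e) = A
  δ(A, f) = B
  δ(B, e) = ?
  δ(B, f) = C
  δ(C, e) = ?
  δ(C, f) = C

From the language and accept set, identify what each state tracks — A: last symbol not f (ok); B: last symbol f (ok); C: saw ff (dead).
Each missing δ(q, a) is the state matching the new tracked value after reading a.
δ(B, e) = A; δ(C, e) = C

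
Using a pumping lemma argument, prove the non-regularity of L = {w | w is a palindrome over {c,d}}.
Assume L is regular with pumping length p. Idea: pumping the leading c-block breaks the symmetry.
Choose s = c^p d c^p (a palindrome of length 2p+1 ≥ p). By the pumping lemma, s = xyz with |xy| ≤ p, |y| > 0, so y = c^k with k > 0 (xy lies entirely in the first c^p). Then xy²z = c^(p+k) d c^p, which is not a palindrome since p+k ≠ p.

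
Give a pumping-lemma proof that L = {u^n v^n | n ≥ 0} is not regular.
Assume L is regular with pumping length p. Idea: pumping the u-block changes the count balance.
Choose s = u^p v^p (length 2p ≥ p). By the pumping lemma, s = xyz with |xy| ≤ p, |y| > 0. So y = u^k for some k > 0 (since xy is entirely within the u's). Pumping gives xy²z = u^(p+k) v^p, which is not in L since p+k ≠ p.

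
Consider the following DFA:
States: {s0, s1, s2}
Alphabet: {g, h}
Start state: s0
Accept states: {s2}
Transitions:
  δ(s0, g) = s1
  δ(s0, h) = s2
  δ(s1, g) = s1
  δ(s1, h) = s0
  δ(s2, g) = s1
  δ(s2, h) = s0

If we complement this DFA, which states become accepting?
Complement accept states = All states \ Original accept states
= {s0, s1, s2} \ {s2}
{s0, s1}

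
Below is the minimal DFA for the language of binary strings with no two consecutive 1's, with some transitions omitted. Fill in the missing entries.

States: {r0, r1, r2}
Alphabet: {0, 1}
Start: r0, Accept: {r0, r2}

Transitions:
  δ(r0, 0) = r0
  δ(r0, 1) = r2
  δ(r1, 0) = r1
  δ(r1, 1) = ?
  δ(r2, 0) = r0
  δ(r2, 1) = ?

From the language and accept set, identify what each state tracks — r0: last symbol not 1 (ok); r1: saw 11 (dead); r2: last symbol 1 (ok).
Each missing δ(q, a) is the state matching the new tracked value after reading a.
δ(r1, 1) = r1; δ(r2, 1) = r1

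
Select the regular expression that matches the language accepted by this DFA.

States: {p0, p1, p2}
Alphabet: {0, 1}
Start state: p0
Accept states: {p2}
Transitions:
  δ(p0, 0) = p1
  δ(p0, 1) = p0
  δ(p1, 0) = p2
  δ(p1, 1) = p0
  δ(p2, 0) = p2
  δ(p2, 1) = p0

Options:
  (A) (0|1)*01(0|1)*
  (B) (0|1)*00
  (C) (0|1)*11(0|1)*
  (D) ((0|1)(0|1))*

Check each option against the DFA on short strings; one disagreement eliminates an option:
  (A) (0|1)*01(0|1)*: on '00' the DFA goes p0 → p1 → p2 and accepts (p2 ∈ Accept), but the regex does not match it → eliminate
  (B) (0|1)*00: agrees with the DFA on every string of length ≤ 6
  (C) (0|1)*11(0|1)*: on '00' the DFA goes p0 → p1 → p2 and accepts (p2 ∈ Accept), but the regex does not match it → eliminate
  (D) ((0|1)(0|1))*: on ε the DFA stays in p0 and rejects (p0 ∉ Accept), but the regex matches it → eliminate
Only (B) is consistent with the DFA.
(B) (0|1)*00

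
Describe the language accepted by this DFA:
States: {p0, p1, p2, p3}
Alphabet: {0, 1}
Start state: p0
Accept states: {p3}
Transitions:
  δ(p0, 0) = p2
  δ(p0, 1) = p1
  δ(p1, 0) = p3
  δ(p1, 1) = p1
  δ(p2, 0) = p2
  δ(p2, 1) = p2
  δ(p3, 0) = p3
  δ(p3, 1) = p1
Testing a few strings:
  '11' → reject
  '1' → reject
  '100' → accept
  '01' → reject
State roles: p0=no input read; p1=started with 1, last symbol 1; p2=started with 0 (dead); p3=started with 1, last symbol 0
All binary strings that start with 1 and end with 0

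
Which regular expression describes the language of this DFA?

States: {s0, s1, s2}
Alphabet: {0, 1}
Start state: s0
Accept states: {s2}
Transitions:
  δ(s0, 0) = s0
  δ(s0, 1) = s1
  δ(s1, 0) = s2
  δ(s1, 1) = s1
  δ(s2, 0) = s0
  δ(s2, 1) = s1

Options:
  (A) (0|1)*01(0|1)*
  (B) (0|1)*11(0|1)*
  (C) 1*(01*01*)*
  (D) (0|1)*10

Check each option against the DFA on short strings; one disagreement eliminates an option:
  (A) (0|1)*01(0|1)*: on '01' the DFA goes s0 → s0 → s1 and rejects (s1 ∉ Accept), but the regex matches it → eliminate
  (B) (0|1)*11(0|1)*: on '10' the DFA goes s0 → s1 → s2 and accepts (s2 ∈ Accept), but the regex does not match it → eliminate
  (C) 1*(01*01*)*: on ε the DFA stays in s0 and rejects (s0 ∉ Accept), but the regex matches it → eliminate
  (D) (0|1)*10: agrees with the DFA on every string of length ≤ 6
Only (D) is consistent with the DFA.
(D) (0|1)*10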